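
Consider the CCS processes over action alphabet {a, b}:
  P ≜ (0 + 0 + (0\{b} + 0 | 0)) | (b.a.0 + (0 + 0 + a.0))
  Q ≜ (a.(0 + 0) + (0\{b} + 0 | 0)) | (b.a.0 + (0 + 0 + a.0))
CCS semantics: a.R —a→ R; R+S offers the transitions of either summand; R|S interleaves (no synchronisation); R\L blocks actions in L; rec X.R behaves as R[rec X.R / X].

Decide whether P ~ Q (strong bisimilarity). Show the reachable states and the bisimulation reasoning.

P ≁ Q

Reachable graph of P (3 states):
  u0 = (0 + 0 + (0\{b} + 0 | 0)) | (b.a.0 + (0 + 0 + a.0)) has moves --a--▸ u1, --b--▸ u2
  u1 = (0 + 0 + (0\{b} + 0 | 0)) | 0 has moves stopped
  u2 = (0 + 0 + (0\{b} + 0 | 0)) | a.0 has moves --a--▸ u1
Reachable graph of Q (6 states):
  v0 = (a.(0 + 0) + (0\{b} + 0 | 0)) | (b.a.0 + (0 + 0 + a.0)) has moves --a--▸ v1, --a--▸ v2, --b--▸ v3
  v1 = (0 + 0) | (b.a.0 + (0 + 0 + a.0)) has moves --a--▸ v4, --b--▸ v5
  v2 = (a.(0 + 0) + (0\{b} + 0 | 0)) | 0 has moves --a--▸ v4
  v3 = (a.(0 + 0) + (0\{b} + 0 | 0)) | a.0 has moves --a--▸ v2, --a--▸ v5
  v4 = (0 + 0) | 0 has moves stopped
  v5 = (0 + 0) | a.0 has moves --a--▸ v4
Partition-refinement fixed point:
  B0 = {u0, v1}
  B1 = {u1, v4}
  B2 = {u2, v2, v5}
  B3 = {v0}
  B4 = {v3}
u0 ∈ B0, v0 ∈ B3 → different blocks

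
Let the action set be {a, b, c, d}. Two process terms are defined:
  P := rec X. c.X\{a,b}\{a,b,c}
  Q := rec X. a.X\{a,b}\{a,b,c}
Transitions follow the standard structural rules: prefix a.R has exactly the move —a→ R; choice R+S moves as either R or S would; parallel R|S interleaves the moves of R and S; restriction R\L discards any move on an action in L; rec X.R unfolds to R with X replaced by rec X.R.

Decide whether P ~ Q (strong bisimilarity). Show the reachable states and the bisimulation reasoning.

Reachable graph of P (2 states):
  m0 = rec X. c.X\{a,b}\{a,b,c} | -c-> m1
  m1 = (rec X. c.X\{a,b}\{a,b,c})\{a,b}\{a,b,c} | stopped
Reachable graph of Q (2 states):
  n0 = rec X. a.X\{a,b}\{a,b,c} | -a-> n1
  n1 = (rec X. a.X\{a,b}\{a,b,c})\{a,b}\{a,b,c} | stopped
Coarsest stable partition (strong bisimilarity classes):
  B0 = {m0}
  B1 = {m1, n1}
  B2 = {n0}
m0 ∈ B0, n0 ∈ B2 → different blocks

P ≁ Q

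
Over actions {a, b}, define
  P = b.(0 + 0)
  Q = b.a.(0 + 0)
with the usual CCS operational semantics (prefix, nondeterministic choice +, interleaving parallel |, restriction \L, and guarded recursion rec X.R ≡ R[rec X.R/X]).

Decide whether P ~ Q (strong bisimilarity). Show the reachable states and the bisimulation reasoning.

P ≁ Q

Reachable graph of P (2 states):
  u0 = b.(0 + 0) :: -b-> u1
  u1 = 0 + 0 :: (no moves)
Reachable graph of Q (3 states):
  v0 = b.a.(0 + 0) :: -b-> v1
  v1 = a.(0 + 0) :: -a-> v2
  v2 = 0 + 0 :: (no moves)
Bisimilarity quotient blocks:
  B0 = {u0}
  B1 = {u1, v2}
  B2 = {v0}
  B3 = {v1}
u0 ∈ B0, v0 ∈ B2 → different blocks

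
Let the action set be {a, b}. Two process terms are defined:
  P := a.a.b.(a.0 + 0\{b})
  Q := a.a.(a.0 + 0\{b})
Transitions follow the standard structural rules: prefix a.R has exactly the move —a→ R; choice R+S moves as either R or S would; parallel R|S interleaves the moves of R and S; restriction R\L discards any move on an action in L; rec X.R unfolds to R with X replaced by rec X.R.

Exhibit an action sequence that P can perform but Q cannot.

LTS(P): 5 reachable states
  s0 = a.a.b.(a.0 + 0\{b}) :: =a=> s1
  s1 = a.b.(a.0 + 0\{b}) :: =a=> s2
  s2 = b.(a.0 + 0\{b}) :: =b=> s3
  s3 = a.0 + 0\{b} :: =a=> s4
  s4 = 0 :: ∅
LTS(Q): 4 reachable states
  t0 = a.a.(a.0 + 0\{b}) :: =a=> t1
  t1 = a.(a.0 + 0\{b}) :: =a=> t2
  t2 = a.0 + 0\{b} :: =a=> t3
  t3 = 0 :: ∅
Executing aab from P (initial set {s0}):
  [1] a ⇒ {s1}
  [2] a ⇒ {s2}
  [3] b ⇒ {s3}
  — P admits the full trace.
Executing aab from Q (initial set {t0}):
  [1] a ⇒ {t1}
  [2] a ⇒ {t2}
  [3] b ⇒ ∅  — Q cannot continue

aab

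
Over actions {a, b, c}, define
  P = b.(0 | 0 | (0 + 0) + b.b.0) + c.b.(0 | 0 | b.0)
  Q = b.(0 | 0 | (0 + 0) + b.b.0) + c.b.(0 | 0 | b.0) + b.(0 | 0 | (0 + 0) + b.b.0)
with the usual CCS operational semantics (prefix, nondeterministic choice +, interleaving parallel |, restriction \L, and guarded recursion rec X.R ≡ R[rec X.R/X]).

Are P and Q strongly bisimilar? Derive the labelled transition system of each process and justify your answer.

bisimilar

LTS(P): 7 reachable states
  m0 = b.(0 | 0 | (0 + 0) + b.b.0) + c.b.(0 | 0 | b.0) has moves --b--▸ m1, --c--▸ m2
  m1 = 0 | 0 | (0 + 0) + b.b.0 has moves --b--▸ m3
  m2 = b.(0 | 0 | b.0) has moves --b--▸ m4
  m3 = b.0 has moves --b--▸ m5
  m4 = 0 | 0 | b.0 has moves --b--▸ m6
  m5 = 0 has moves ∅
  m6 = 0 | 0 | 0 has moves ∅
LTS(Q): 7 reachable states
  n0 = b.(0 | 0 | (0 + 0) + b.b.0) + c.b.(0 | 0 | b.0) + b.(0 | 0 | (0 + 0) + b.b.0) has moves --b--▸ n1, --c--▸ n2
  n1 = 0 | 0 | (0 + 0) + b.b.0 has moves --b--▸ n3
  n2 = b.(0 | 0 | b.0) has moves --b--▸ n4
  n3 = b.0 has moves --b--▸ n5
  n4 = 0 | 0 | b.0 has moves --b--▸ n6
  n5 = 0 has moves ∅
  n6 = 0 | 0 | 0 has moves ∅
Coarsest stable partition (strong bisimilarity classes):
  B0 = {m0, n0}
  B1 = {m1, m2, n1, n2}
  B2 = {m3, m4, n3, n4}
  B3 = {m5, m6, n5, n6}
m0 ∈ B0, n0 ∈ B0 → same block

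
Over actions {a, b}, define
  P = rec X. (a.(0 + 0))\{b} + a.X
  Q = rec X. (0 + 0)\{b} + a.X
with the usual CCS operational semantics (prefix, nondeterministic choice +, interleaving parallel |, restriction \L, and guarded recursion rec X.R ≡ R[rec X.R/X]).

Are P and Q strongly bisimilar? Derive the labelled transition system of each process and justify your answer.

LTS(P): 2 reachable states
  p0 = rec X. (a.(0 + 0))\{b} + a.X has moves —a→ p0, —a→ p1
  p1 = (0 + 0)\{b} has moves deadlocked
LTS(Q): 1 reachable states
  q0 = rec X. (0 + 0)\{b} + a.X has moves —a→ q0
Coarsest stable partition (strong bisimilarity classes):
  B0 = {p0}
  B1 = {p1}
  B2 = {q0}
p0 ∈ B0, q0 ∈ B2 → different blocks

P ≁ Q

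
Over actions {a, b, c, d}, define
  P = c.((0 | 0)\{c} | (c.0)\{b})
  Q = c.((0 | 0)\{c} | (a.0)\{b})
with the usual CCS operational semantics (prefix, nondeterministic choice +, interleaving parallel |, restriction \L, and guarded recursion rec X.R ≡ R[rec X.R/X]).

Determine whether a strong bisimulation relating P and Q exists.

NO

Reachable graph of P (3 states):
  s0 = c.((0 | 0)\{c} | (c.0)\{b}) has moves =c=> s1
  s1 = (0 | 0)\{c} | (c.0)\{b} has moves =c=> s2
  s2 = (0 | 0)\{c} | 0\{b} has moves deadlocked
Reachable graph of Q (3 states):
  t0 = c.((0 | 0)\{c} | (a.0)\{b}) has moves =c=> t1
  t1 = (0 | 0)\{c} | (a.0)\{b} has moves =a=> t2
  t2 = (0 | 0)\{c} | 0\{b} has moves deadlocked
Coarsest stable partition (strong bisimilarity classes):
  B0 = {s0}
  B1 = {s1}
  B2 = {s2, t2}
  B3 = {t0}
  B4 = {t1}
s0 ∈ B0, t0 ∈ B3 → different blocks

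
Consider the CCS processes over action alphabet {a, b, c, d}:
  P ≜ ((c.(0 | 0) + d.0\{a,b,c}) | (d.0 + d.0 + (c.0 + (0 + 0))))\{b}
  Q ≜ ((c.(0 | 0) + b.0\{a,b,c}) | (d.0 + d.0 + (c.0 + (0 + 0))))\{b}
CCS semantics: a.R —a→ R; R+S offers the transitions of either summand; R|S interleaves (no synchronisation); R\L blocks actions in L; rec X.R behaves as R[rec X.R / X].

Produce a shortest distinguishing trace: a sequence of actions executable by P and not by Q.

Reachable graph of P (6 states):
  u0 = ((c.(0 | 0) + d.0\{a,b,c}) | (d.0 + d.0 + (c.0 + (0 + 0))))\{b} has moves —c→ u1, —c→ u2, —d→ u1, —d→ u3
  u1 = ((c.(0 | 0) + d.0\{a,b,c}) | 0)\{b} has moves —c→ u4, —d→ u5
  u2 = (0 | 0 | (d.0 + d.0 + (c.0 + (0 + 0))))\{b} has moves —c→ u4, —d→ u4
  u3 = (0\{a,b,c} | (d.0 + d.0 + (c.0 + (0 + 0))))\{b} has moves —c→ u5, —d→ u5
  u4 = (0 | 0 | 0)\{b} has moves (no moves)
  u5 = (0\{a,b,c} | 0)\{b} has moves (no moves)
Reachable graph of Q (4 states):
  v0 = ((c.(0 | 0) + b.0\{a,b,c}) | (d.0 + d.0 + (c.0 + (0 + 0))))\{b} has moves —c→ v1, —c→ v2, —d→ v1
  v1 = ((c.(0 | 0) + b.0\{a,b,c}) | 0)\{b} has moves —c→ v3
  v2 = (0 | 0 | (d.0 + d.0 + (c.0 + (0 + 0))))\{b} has moves —c→ v3, —d→ v3
  v3 = (0 | 0 | 0)\{b} has moves (no moves)
Run σ = ⟨dd⟩ on P: start {u0}
  step 1 (d): {u1, u3}
  step 2 (d): {u5}
  — P admits the full trace.
Run σ = ⟨dd⟩ on Q: start {v0}
  step 1 (d): {v1}
  step 2 (d): no successor for Q

dd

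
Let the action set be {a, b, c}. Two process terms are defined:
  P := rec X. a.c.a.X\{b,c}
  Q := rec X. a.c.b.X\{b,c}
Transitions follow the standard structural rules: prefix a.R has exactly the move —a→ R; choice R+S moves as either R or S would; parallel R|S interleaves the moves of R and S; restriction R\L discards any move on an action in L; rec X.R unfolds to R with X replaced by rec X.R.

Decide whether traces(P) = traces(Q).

LTS(P): 5 reachable states
  u0 = rec X. a.c.a.X\{b,c} has moves =a=> u1
  u1 = c.a.(rec X. a.c.a.X\{b,c})\{b,c} has moves =c=> u2
  u2 = a.(rec X. a.c.a.X\{b,c})\{b,c} has moves =a=> u3
  u3 = (rec X. a.c.a.X\{b,c})\{b,c} has moves =a=> u4
  u4 = (c.a.(rec X. a.c.a.X\{b,c})\{b,c})\{b,c} has moves ·
LTS(Q): 5 reachable states
  v0 = rec X. a.c.b.X\{b,c} has moves =a=> v1
  v1 = c.b.(rec X. a.c.b.X\{b,c})\{b,c} has moves =c=> v2
  v2 = b.(rec X. a.c.b.X\{b,c})\{b,c} has moves =b=> v3
  v3 = (rec X. a.c.b.X\{b,c})\{b,c} has moves =a=> v4
  v4 = (c.b.(rec X. a.c.b.X\{b,c})\{b,c})\{b,c} has moves ·
Run σ = ⟨aca⟩ on P: start {u0}
  after a @ step 1: {u1}
  after c @ step 2: {u2}
  after a @ step 3: {u3}
  ✓ P
Run σ = ⟨aca⟩ on Q: start {v0}
  after a @ step 1: {v1}
  after c @ step 2: {v2}
  after a @ step 3: no successor for Q

NO — witness ⟨aca⟩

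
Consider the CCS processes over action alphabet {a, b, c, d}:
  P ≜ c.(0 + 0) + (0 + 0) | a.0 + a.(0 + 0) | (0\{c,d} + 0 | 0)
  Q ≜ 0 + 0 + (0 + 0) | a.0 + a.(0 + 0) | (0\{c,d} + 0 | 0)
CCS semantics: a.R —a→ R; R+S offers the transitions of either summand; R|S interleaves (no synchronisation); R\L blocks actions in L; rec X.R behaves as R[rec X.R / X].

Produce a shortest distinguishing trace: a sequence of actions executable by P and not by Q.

c

Reachable graph of P (4 states):
  p0 = c.(0 + 0) + (0 + 0) | a.0 + a.(0 + 0) | (0\{c,d} + 0 | 0) ⊢ =a=> p1, =a=> p2, =c=> p3
  p1 = (0 + 0) | (0\{c,d} + 0 | 0) ⊢ ∅
  p2 = (0 + 0) | 0 ⊢ ∅
  p3 = 0 + 0 ⊢ ∅
Reachable graph of Q (3 states):
  q0 = 0 + 0 + (0 + 0) | a.0 + a.(0 + 0) | (0\{c,d} + 0 | 0) ⊢ =a=> q1, =a=> q2
  q1 = (0 + 0) | (0\{c,d} + 0 | 0) ⊢ ∅
  q2 = (0 + 0) | 0 ⊢ ∅
Trace ⟨c⟩ through P, begin at {p0}:
  [1] c ⇒ {p3}
  ✓ P
Trace ⟨c⟩ through Q, begin at {q0}:
  [1] c ⇒ ∅  — Q cannot continue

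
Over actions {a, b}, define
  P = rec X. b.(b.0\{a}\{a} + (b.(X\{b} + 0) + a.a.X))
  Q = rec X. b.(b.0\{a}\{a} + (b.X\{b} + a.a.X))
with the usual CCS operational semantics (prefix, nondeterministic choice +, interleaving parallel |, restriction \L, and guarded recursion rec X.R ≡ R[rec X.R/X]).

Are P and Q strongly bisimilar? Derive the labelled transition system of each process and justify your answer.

P ~ Q

LTS(P): 5 reachable states
  u0 = rec X. b.(b.0\{a}\{a} + (b.(X\{b} + 0) + a.a.X)) ⊢ -b-> u1
  u1 = b.0\{a}\{a} + (b.((rec X. b.(b.0\{a}\{a} + (b.(X\{b} + 0) + a.a.X)))\{b} + 0) + a.a.(rec X. b.(b.0\{a}\{a} + (b.(X\{b} + 0) + a.a.X)))) ⊢ -a-> u2, -b-> u3, -b-> u4
  u2 = a.(rec X. b.(b.0\{a}\{a} + (b.(X\{b} + 0) + a.a.X))) ⊢ -a-> u0
  u3 = (rec X. b.(b.0\{a}\{a} + (b.(X\{b} + 0) + a.a.X)))\{b} + 0 ⊢ stopped
  u4 = 0\{a}\{a} ⊢ stopped
LTS(Q): 5 reachable states
  v0 = rec X. b.(b.0\{a}\{a} + (b.X\{b} + a.a.X)) ⊢ -b-> v1
  v1 = b.0\{a}\{a} + (b.(rec X. b.(b.0\{a}\{a} + (b.X\{b} + a.a.X)))\{b} + a.a.(rec X. b.(b.0\{a}\{a} + (b.X\{b} + a.a.X)))) ⊢ -a-> v2, -b-> v3, -b-> v4
  v2 = a.(rec X. b.(b.0\{a}\{a} + (b.X\{b} + a.a.X))) ⊢ -a-> v0
  v3 = (rec X. b.(b.0\{a}\{a} + (b.X\{b} + a.a.X)))\{b} ⊢ stopped
  v4 = 0\{a}\{a} ⊢ stopped
Coarsest stable partition (strong bisimilarity classes):
  B0 = {u0, v0}
  B1 = {u1, v1}
  B2 = {u2, v2}
  B3 = {u3, u4, v3, v4}
u0 ∈ B0, v0 ∈ B0 → same block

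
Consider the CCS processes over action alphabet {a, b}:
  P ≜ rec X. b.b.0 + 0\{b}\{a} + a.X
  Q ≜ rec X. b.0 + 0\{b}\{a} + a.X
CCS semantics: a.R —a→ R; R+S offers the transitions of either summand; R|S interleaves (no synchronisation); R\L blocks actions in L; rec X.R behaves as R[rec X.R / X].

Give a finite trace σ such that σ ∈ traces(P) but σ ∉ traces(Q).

bb

LTS(P): 3 reachable states
  m0 = rec X. b.b.0 + 0\{b}\{a} + a.X ⊢ --a--▸ m0, --b--▸ m1
  m1 = b.0 ⊢ --b--▸ m2
  m2 = 0 ⊢ (no moves)
LTS(Q): 2 reachable states
  n0 = rec X. b.0 + 0\{b}\{a} + a.X ⊢ --a--▸ n0, --b--▸ n1
  n1 = 0 ⊢ (no moves)
Run σ = ⟨bb⟩ on P: start {m0}
  after b @ step 1: {m1}
  after b @ step 2: {m2}
  ✓ P
Run σ = ⟨bb⟩ on Q: start {n0}
  after b @ step 1: {n1}
  after b @ step 2: ∅  — Q cannot continue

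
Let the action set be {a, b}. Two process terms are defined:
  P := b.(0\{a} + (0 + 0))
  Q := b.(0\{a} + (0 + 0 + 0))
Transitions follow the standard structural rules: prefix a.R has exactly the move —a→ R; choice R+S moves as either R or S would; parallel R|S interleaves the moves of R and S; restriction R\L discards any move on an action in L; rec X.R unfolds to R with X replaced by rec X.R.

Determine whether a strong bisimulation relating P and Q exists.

LTS(P): 2 reachable states
  u0 = b.(0\{a} + (0 + 0)) | -b-> u1
  u1 = 0\{a} + (0 + 0) | stopped
LTS(Q): 2 reachable states
  v0 = b.(0\{a} + (0 + 0 + 0)) | -b-> v1
  v1 = 0\{a} + (0 + 0 + 0) | stopped
Coarsest stable partition (strong bisimilarity classes):
  B0 = {u0, v0}
  B1 = {u1, v1}
u0 ∈ B0, v0 ∈ B0 → same block

YES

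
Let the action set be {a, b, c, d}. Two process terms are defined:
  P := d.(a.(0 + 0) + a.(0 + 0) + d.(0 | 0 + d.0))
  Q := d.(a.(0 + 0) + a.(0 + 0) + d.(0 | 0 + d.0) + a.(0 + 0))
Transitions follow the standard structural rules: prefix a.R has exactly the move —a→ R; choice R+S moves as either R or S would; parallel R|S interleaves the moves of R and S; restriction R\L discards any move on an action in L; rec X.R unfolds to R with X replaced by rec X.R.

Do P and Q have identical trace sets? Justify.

trace-equivalent

LTS(P): 5 reachable states
  p0 = d.(a.(0 + 0) + a.(0 + 0) + d.(0 | 0 + d.0)) has moves ··d··> p1
  p1 = a.(0 + 0) + a.(0 + 0) + d.(0 | 0 + d.0) has moves ··a··> p2, ··d··> p3
  p2 = 0 + 0 has moves ∅
  p3 = 0 | 0 + d.0 has moves ··d··> p4
  p4 = 0 has moves ∅
LTS(Q): 5 reachable states
  q0 = d.(a.(0 + 0) + a.(0 + 0) + d.(0 | 0 + d.0) + a.(0 + 0)) has moves ··d··> q1
  q1 = a.(0 + 0) + a.(0 + 0) + d.(0 | 0 + d.0) + a.(0 + 0) has moves ··a··> q2, ··d··> q3
  q2 = 0 + 0 has moves ∅
  q3 = 0 | 0 + d.0 has moves ··d··> q4
  q4 = 0 has moves ∅
Partition-refinement fixed point:
  B0 = {p0, q0}
  B1 = {p1, q1}
  B2 = {p2, p4, q2, q4}
  B3 = {p3, q3}
p0 ∈ B0, q0 ∈ B0 → same block
Bisimilar ⇒ trace-equivalent.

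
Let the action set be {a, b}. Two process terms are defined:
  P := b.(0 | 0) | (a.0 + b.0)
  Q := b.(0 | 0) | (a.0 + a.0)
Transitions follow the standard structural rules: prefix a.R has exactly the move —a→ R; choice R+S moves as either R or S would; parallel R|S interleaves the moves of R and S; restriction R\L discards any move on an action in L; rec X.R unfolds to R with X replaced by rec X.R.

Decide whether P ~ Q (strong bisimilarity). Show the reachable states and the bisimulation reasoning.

Reachable graph of P (4 states):
  u0 = b.(0 | 0) | (a.0 + b.0) has moves —a→ u1, —b→ u1, —b→ u2
  u1 = b.(0 | 0) | 0 has moves —b→ u3
  u2 = 0 | 0 | (a.0 + b.0) has moves —a→ u3, —b→ u3
  u3 = 0 | 0 | 0 has moves deadlocked
Reachable graph of Q (4 states):
  v0 = b.(0 | 0) | (a.0 + a.0) has moves —a→ v1, —b→ v2
  v1 = b.(0 | 0) | 0 has moves —b→ v3
  v2 = 0 | 0 | (a.0 + a.0) has moves —a→ v3
  v3 = 0 | 0 | 0 has moves deadlocked
Bisimilarity quotient blocks:
  B0 = {u0}
  B1 = {u1, v1}
  B2 = {u3, v3}
  B3 = {u2}
  B4 = {v0}
  B5 = {v2}
u0 ∈ B0, v0 ∈ B4 → different blocks

P ≁ Q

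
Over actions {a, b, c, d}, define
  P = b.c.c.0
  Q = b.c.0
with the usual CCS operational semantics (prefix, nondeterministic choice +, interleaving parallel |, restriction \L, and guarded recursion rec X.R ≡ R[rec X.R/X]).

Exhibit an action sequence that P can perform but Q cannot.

bcc

P's transition system — 4 states:
  p0 = b.c.c.0 ⊢ -b-> p1
  p1 = c.c.0 ⊢ -c-> p2
  p2 = c.0 ⊢ -c-> p3
  p3 = 0 ⊢ stopped
Q's transition system — 3 states:
  q0 = b.c.0 ⊢ -b-> q1
  q1 = c.0 ⊢ -c-> q2
  q2 = 0 ⊢ stopped
Executing bcc from P (initial set {p0}):
  after b @ step 1: {p1}
  after c @ step 2: {p2}
  after c @ step 3: {p3}
  — P admits the full trace.
Executing bcc from Q (initial set {q0}):
  after b @ step 1: {q1}
  after c @ step 2: {q2}
  after c @ step 3: ∅  — Q cannot continue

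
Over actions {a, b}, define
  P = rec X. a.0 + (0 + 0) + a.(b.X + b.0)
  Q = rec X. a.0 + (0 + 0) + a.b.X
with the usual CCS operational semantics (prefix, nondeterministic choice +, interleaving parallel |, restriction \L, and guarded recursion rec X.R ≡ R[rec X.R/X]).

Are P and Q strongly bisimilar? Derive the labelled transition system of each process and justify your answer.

P ≁ Q

P's transition system — 3 states:
  p0 = rec X. a.0 + (0 + 0) + a.(b.X + b.0) has moves —a→ p1, —a→ p2
  p1 = 0 has moves ∅
  p2 = b.(rec X. a.0 + (0 + 0) + a.(b.X + b.0)) + b.0 has moves —b→ p0, —b→ p1
Q's transition system — 3 states:
  q0 = rec X. a.0 + (0 + 0) + a.b.X has moves —a→ q1, —a→ q2
  q1 = 0 has moves ∅
  q2 = b.(rec X. a.0 + (0 + 0) + a.b.X) has moves —b→ q0
Bisimilarity quotient blocks:
  B0 = {p0}
  B1 = {p1, q1}
  B2 = {p2}
  B3 = {q0}
  B4 = {q2}
p0 ∈ B0, q0 ∈ B3 → different blocks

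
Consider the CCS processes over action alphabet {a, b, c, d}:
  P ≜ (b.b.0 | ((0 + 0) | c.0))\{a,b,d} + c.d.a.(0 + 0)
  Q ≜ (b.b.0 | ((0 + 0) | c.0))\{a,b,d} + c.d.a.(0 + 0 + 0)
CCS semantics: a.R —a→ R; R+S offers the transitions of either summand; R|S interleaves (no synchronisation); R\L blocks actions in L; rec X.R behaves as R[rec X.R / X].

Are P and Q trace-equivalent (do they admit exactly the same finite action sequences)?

trace-equivalent

P's transition system — 5 states:
  m0 = (b.b.0 | ((0 + 0) | c.0))\{a,b,d} + c.d.a.(0 + 0) | =c=> m1, =c=> m2
  m1 = (b.b.0 | ((0 + 0) | 0))\{a,b,d} | deadlocked
  m2 = d.a.(0 + 0) | =d=> m3
  m3 = a.(0 + 0) | =a=> m4
  m4 = 0 + 0 | deadlocked
Q's transition system — 5 states:
  n0 = (b.b.0 | ((0 + 0) | c.0))\{a,b,d} + c.d.a.(0 + 0 + 0) | =c=> n1, =c=> n2
  n1 = (b.b.0 | ((0 + 0) | 0))\{a,b,d} | deadlocked
  n2 = d.a.(0 + 0 + 0) | =d=> n3
  n3 = a.(0 + 0 + 0) | =a=> n4
  n4 = 0 + 0 + 0 | deadlocked
Bisimilarity quotient blocks:
  B0 = {m0, n0}
  B1 = {m2, n2}
  B2 = {m3, n3}
  B3 = {m1, m4, n1, n4}
m0 ∈ B0, n0 ∈ B0 → same block
Bisimilar ⇒ trace-equivalent.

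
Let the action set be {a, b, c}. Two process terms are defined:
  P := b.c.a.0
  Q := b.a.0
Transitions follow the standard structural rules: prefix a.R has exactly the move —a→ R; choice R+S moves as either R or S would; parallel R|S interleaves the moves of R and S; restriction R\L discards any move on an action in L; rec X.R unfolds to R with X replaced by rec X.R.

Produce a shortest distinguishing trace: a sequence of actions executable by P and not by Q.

Reachable graph of P (4 states):
  u0 = b.c.a.0 :: -b-> u1
  u1 = c.a.0 :: -c-> u2
  u2 = a.0 :: -a-> u3
  u3 = 0 :: ∅
Reachable graph of Q (3 states):
  v0 = b.a.0 :: -b-> v1
  v1 = a.0 :: -a-> v2
  v2 = 0 :: ∅
Trace ⟨bc⟩ through P, begin at {u0}:
  [1] b ⇒ {u1}
  [2] c ⇒ {u2}
  ✓ P
Trace ⟨bc⟩ through Q, begin at {v0}:
  [1] b ⇒ {v1}
  [2] c ⇒ no successor for Q

bc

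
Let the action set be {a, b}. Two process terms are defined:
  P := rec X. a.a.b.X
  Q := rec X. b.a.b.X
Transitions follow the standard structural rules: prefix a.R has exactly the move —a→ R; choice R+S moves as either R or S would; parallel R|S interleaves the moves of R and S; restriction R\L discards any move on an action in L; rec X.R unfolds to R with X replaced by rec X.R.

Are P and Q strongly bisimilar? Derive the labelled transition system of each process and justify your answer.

P ≁ Q

P's transition system — 3 states:
  m0 = rec X. a.a.b.X has moves =a=> m1
  m1 = a.b.(rec X. a.a.b.X) has moves =a=> m2
  m2 = b.(rec X. a.a.b.X) has moves =b=> m0
Q's transition system — 3 states:
  n0 = rec X. b.a.b.X has moves =b=> n1
  n1 = a.b.(rec X. b.a.b.X) has moves =a=> n2
  n2 = b.(rec X. b.a.b.X) has moves =b=> n0
Coarsest stable partition (strong bisimilarity classes):
  B0 = {m0}
  B1 = {m1}
  B2 = {m2}
  B3 = {n0}
  B4 = {n1}
  B5 = {n2}
m0 ∈ B0, n0 ∈ B3 → different blocks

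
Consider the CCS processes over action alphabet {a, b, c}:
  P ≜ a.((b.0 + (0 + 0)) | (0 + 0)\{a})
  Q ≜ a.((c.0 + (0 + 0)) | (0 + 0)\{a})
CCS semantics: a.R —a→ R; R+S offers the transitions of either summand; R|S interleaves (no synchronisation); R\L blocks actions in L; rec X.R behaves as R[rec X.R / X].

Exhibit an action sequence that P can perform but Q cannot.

ab

LTS(P): 3 reachable states
  s0 = a.((b.0 + (0 + 0)) | (0 + 0)\{a}) → ··a··> s1
  s1 = (b.0 + (0 + 0)) | (0 + 0)\{a} → ··b··> s2
  s2 = 0 | (0 + 0)\{a} → stopped
LTS(Q): 3 reachable states
  t0 = a.((c.0 + (0 + 0)) | (0 + 0)\{a}) → ··a··> t1
  t1 = (c.0 + (0 + 0)) | (0 + 0)\{a} → ··c··> t2
  t2 = 0 | (0 + 0)\{a} → stopped
Run σ = ⟨ab⟩ on P: start {s0}
  [1] a ⇒ {s1}
  [2] b ⇒ {s2}
  ✓ P
Run σ = ⟨ab⟩ on Q: start {t0}
  [1] a ⇒ {t1}
  [2] b ⇒ ∅ (Q stuck)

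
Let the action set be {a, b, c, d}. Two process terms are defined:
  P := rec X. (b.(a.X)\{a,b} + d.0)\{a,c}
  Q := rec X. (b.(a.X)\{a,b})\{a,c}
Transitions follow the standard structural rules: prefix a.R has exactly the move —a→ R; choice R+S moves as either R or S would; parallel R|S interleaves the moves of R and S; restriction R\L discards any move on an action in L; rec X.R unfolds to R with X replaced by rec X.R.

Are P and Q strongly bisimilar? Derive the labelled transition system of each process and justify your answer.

LTS(P): 3 reachable states
  s0 = rec X. (b.(a.X)\{a,b} + d.0)\{a,c} has moves =b=> s1, =d=> s2
  s1 = (a.(rec X. (b.(a.X)\{a,b} + d.0)\{a,c}))\{a,b}\{a,c} has moves (no moves)
  s2 = 0\{a,c} has moves (no moves)
LTS(Q): 2 reachable states
  t0 = rec X. (b.(a.X)\{a,b})\{a,c} has moves =b=> t1
  t1 = (a.(rec X. (b.(a.X)\{a,b})\{a,c}))\{a,b}\{a,c} has moves (no moves)
Partition-refinement fixed point:
  B0 = {s0}
  B1 = {s1, s2, t1}
  B2 = {t0}
s0 ∈ B0, t0 ∈ B2 → different blocks

not bisimilar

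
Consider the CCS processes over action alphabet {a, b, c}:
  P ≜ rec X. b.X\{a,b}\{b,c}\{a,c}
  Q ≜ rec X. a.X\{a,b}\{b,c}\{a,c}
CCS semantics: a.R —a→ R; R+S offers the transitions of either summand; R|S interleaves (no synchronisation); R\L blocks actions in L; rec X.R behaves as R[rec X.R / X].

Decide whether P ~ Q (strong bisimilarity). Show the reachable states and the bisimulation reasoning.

NO

Reachable graph of P (2 states):
  m0 = rec X. b.X\{a,b}\{b,c}\{a,c} :: =b=> m1
  m1 = (rec X. b.X\{a,b}\{b,c}\{a,c})\{a,b}\{b,c}\{a,c} :: ∅
Reachable graph of Q (2 states):
  n0 = rec X. a.X\{a,b}\{b,c}\{a,c} :: =a=> n1
  n1 = (rec X. a.X\{a,b}\{b,c}\{a,c})\{a,b}\{b,c}\{a,c} :: ∅
Coarsest stable partition (strong bisimilarity classes):
  B0 = {m0}
  B1 = {m1, n1}
  B2 = {n0}
m0 ∈ B0, n0 ∈ B2 → different blocks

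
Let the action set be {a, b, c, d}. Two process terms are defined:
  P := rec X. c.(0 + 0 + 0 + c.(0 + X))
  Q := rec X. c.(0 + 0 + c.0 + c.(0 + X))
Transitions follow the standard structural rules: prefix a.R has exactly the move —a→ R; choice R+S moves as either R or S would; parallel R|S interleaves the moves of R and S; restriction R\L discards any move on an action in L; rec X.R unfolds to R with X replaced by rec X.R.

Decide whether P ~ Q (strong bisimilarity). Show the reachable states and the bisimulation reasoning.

not bisimilar

LTS(P): 3 reachable states
  u0 = rec X. c.(0 + 0 + 0 + c.(0 + X)) has moves -c-> u1
  u1 = 0 + 0 + 0 + c.(0 + (rec X. c.(0 + 0 + 0 + c.(0 + X)))) has moves -c-> u2
  u2 = 0 + (rec X. c.(0 + 0 + 0 + c.(0 + X))) has moves -c-> u1
LTS(Q): 4 reachable states
  v0 = rec X. c.(0 + 0 + c.0 + c.(0 + X)) has moves -c-> v1
  v1 = 0 + 0 + c.0 + c.(0 + (rec X. c.(0 + 0 + c.0 + c.(0 + X)))) has moves -c-> v2, -c-> v3
  v2 = 0 has moves stopped
  v3 = 0 + (rec X. c.(0 + 0 + c.0 + c.(0 + X))) has moves -c-> v1
Bisimilarity quotient blocks:
  B0 = {u0, u1, u2}
  B1 = {v0, v3}
  B2 = {v1}
  B3 = {v2}
u0 ∈ B0, v0 ∈ B1 → different blocks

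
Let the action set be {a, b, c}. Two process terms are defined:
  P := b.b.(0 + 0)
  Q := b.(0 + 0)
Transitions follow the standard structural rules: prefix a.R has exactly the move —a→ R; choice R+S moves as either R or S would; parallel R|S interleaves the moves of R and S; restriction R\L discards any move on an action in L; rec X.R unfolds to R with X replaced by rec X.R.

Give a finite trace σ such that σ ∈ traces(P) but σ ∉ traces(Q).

Reachable graph of P (3 states):
  u0 = b.b.(0 + 0) | ··b··> u1
  u1 = b.(0 + 0) | ··b··> u2
  u2 = 0 + 0 | ·
Reachable graph of Q (2 states):
  v0 = b.(0 + 0) | ··b··> v1
  v1 = 0 + 0 | ·
Trace ⟨bb⟩ through P, begin at {u0}:
  step 1 (b): {u1}
  step 2 (b): {u2}
  ✓ P
Trace ⟨bb⟩ through Q, begin at {v0}:
  step 1 (b): {v1}
  step 2 (b): ∅ (Q stuck)

bb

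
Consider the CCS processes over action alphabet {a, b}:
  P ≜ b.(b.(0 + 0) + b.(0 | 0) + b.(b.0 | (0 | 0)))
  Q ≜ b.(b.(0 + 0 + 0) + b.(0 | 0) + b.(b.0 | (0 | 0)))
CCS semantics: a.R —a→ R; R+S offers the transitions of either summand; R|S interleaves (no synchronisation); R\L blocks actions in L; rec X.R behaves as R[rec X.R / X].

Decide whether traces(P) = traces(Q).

Reachable graph of P (6 states):
  u0 = b.(b.(0 + 0) + b.(0 | 0) + b.(b.0 | (0 | 0))) :: —b→ u1
  u1 = b.(0 + 0) + b.(0 | 0) + b.(b.0 | (0 | 0)) :: —b→ u2, —b→ u3, —b→ u4
  u2 = 0 + 0 :: ·
  u3 = 0 | 0 :: ·
  u4 = b.0 | (0 | 0) :: —b→ u5
  u5 = 0 | (0 | 0) :: ·
Reachable graph of Q (6 states):
  v0 = b.(b.(0 + 0 + 0) + b.(0 | 0) + b.(b.0 | (0 | 0))) :: —b→ v1
  v1 = b.(0 + 0 + 0) + b.(0 | 0) + b.(b.0 | (0 | 0)) :: —b→ v2, —b→ v3, —b→ v4
  v2 = 0 + 0 + 0 :: ·
  v3 = 0 | 0 :: ·
  v4 = b.0 | (0 | 0) :: —b→ v5
  v5 = 0 | (0 | 0) :: ·
Coarsest stable partition (strong bisimilarity classes):
  B0 = {u0, v0}
  B1 = {u1, v1}
  B2 = {u4, v4}
  B3 = {u2, u3, u5, v2, v3, v5}
u0 ∈ B0, v0 ∈ B0 → same block
Bisimilar ⇒ trace-equivalent.

trace-equivalent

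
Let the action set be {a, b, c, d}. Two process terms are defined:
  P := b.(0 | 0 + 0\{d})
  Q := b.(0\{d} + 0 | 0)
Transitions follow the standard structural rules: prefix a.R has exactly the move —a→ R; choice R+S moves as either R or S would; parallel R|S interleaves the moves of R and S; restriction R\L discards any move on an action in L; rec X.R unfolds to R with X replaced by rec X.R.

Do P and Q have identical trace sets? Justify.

P's transition system — 2 states:
  m0 = b.(0 | 0 + 0\{d}) | -b-> m1
  m1 = 0 | 0 + 0\{d} | ·
Q's transition system — 2 states:
  n0 = b.(0\{d} + 0 | 0) | -b-> n1
  n1 = 0\{d} + 0 | 0 | ·
Coarsest stable partition (strong bisimilarity classes):
  B0 = {m0, n0}
  B1 = {m1, n1}
m0 ∈ B0, n0 ∈ B0 → same block
Bisimilar ⇒ trace-equivalent.

trace-equivalent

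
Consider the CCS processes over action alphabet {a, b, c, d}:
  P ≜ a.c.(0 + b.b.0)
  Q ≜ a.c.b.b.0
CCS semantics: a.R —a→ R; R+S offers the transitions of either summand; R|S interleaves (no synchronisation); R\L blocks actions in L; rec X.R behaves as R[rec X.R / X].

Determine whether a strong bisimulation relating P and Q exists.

LTS(P): 5 reachable states
  s0 = a.c.(0 + b.b.0) → —a→ s1
  s1 = c.(0 + b.b.0) → —c→ s2
  s2 = 0 + b.b.0 → —b→ s3
  s3 = b.0 → —b→ s4
  s4 = 0 → ∅
LTS(Q): 5 reachable states
  t0 = a.c.b.b.0 → —a→ t1
  t1 = c.b.b.0 → —c→ t2
  t2 = b.b.0 → —b→ t3
  t3 = b.0 → —b→ t4
  t4 = 0 → ∅
Coarsest stable partition (strong bisimilarity classes):
  B0 = {s0, t0}
  B1 = {s1, t1}
  B2 = {s2, t2}
  B3 = {s3, t3}
  B4 = {s4, t4}
s0 ∈ B0, t0 ∈ B0 → same block

bisimilar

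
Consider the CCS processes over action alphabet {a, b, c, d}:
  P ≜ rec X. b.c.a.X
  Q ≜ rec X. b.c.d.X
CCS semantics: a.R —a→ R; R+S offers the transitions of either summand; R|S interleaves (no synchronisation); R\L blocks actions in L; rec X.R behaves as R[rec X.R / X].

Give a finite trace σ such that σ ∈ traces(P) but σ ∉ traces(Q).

LTS(P): 3 reachable states
  m0 = rec X. b.c.a.X ⊢ --b--▸ m1
  m1 = c.a.(rec X. b.c.a.X) ⊢ --c--▸ m2
  m2 = a.(rec X. b.c.a.X) ⊢ --a--▸ m0
LTS(Q): 3 reachable states
  n0 = rec X. b.c.d.X ⊢ --b--▸ n1
  n1 = c.d.(rec X. b.c.d.X) ⊢ --c--▸ n2
  n2 = d.(rec X. b.c.d.X) ⊢ --d--▸ n0
Run σ = ⟨bca⟩ on P: start {m0}
  [1] b ⇒ {m1}
  [2] c ⇒ {m2}
  [3] a ⇒ {m0}
  ✓ P
Run σ = ⟨bca⟩ on Q: start {n0}
  [1] b ⇒ {n1}
  [2] c ⇒ {n2}
  [3] a ⇒ no successor for Q

bca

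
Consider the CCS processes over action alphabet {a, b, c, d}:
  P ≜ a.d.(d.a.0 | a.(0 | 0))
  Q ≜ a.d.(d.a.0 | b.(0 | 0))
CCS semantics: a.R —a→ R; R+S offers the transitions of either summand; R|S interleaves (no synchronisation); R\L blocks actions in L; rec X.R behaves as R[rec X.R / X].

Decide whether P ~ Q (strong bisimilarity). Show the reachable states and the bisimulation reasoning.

not bisimilar

LTS(P): 8 reachable states
  p0 = a.d.(d.a.0 | a.(0 | 0)) → =a=> p1
  p1 = d.(d.a.0 | a.(0 | 0)) → =d=> p2
  p2 = d.a.0 | a.(0 | 0) → =a=> p3, =d=> p4
  p3 = d.a.0 | (0 | 0) → =d=> p5
  p4 = a.0 | a.(0 | 0) → =a=> p5, =a=> p6
  p5 = a.0 | (0 | 0) → =a=> p7
  p6 = 0 | a.(0 | 0) → =a=> p7
  p7 = 0 | (0 | 0) → stopped
LTS(Q): 8 reachable states
  q0 = a.d.(d.a.0 | b.(0 | 0)) → =a=> q1
  q1 = d.(d.a.0 | b.(0 | 0)) → =d=> q2
  q2 = d.a.0 | b.(0 | 0) → =b=> q3, =d=> q4
  q3 = d.a.0 | (0 | 0) → =d=> q5
  q4 = a.0 | b.(0 | 0) → =a=> q6, =b=> q5
  q5 = a.0 | (0 | 0) → =a=> q7
  q6 = 0 | b.(0 | 0) → =b=> q7
  q7 = 0 | (0 | 0) → stopped
Partition-refinement fixed point:
  B0 = {p0}
  B1 = {p1}
  B2 = {p2}
  B3 = {p4}
  B4 = {p5, p6, q5}
  B5 = {p7, q7}
  B6 = {p3, q3}
  B7 = {q0}
  B8 = {q1}
  B9 = {q2}
  B10 = {q4}
  B11 = {q6}
p0 ∈ B0, q0 ∈ B7 → different blocks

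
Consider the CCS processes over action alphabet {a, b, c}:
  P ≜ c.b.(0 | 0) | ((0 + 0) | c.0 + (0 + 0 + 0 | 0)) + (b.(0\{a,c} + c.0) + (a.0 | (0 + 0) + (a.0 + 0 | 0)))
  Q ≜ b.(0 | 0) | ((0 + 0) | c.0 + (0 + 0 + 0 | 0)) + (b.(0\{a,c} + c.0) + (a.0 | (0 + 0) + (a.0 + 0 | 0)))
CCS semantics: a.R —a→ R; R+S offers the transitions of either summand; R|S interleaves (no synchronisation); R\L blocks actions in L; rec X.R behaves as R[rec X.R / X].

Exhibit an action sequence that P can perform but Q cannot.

Reachable graph of P (9 states):
  m0 = c.b.(0 | 0) | ((0 + 0) | c.0 + (0 + 0 + 0 | 0)) + (b.(0\{a,c} + c.0) + (a.0 | (0 + 0) + (a.0 + 0 | 0))) has moves ··a··> m1, ··a··> m2, ··b··> m3, ··c··> m4, ··c··> m5
  m1 = 0 has moves (no moves)
  m2 = 0 | (0 + 0) has moves (no moves)
  m3 = 0\{a,c} + c.0 has moves ··c··> m1
  m4 = b.(0 | 0) | ((0 + 0) | c.0 + (0 + 0 + 0 | 0)) has moves ··b··> m6, ··c··> m7
  m5 = c.b.(0 | 0) | ((0 + 0) | 0) has moves ··c··> m7
  m6 = 0 | 0 | ((0 + 0) | c.0 + (0 + 0 + 0 | 0)) has moves ··c··> m8
  m7 = b.(0 | 0) | ((0 + 0) | 0) has moves ··b··> m8
  m8 = 0 | 0 | ((0 + 0) | 0) has moves (no moves)
Reachable graph of Q (7 states):
  n0 = b.(0 | 0) | ((0 + 0) | c.0 + (0 + 0 + 0 | 0)) + (b.(0\{a,c} + c.0) + (a.0 | (0 + 0) + (a.0 + 0 | 0))) has moves ··a··> n1, ··a··> n2, ··b··> n3, ··b··> n4, ··c··> n5
  n1 = 0 has moves (no moves)
  n2 = 0 | (0 + 0) has moves (no moves)
  n3 = 0 | 0 | ((0 + 0) | c.0 + (0 + 0 + 0 | 0)) has moves ··c··> n6
  n4 = 0\{a,c} + c.0 has moves ··c··> n1
  n5 = b.(0 | 0) | ((0 + 0) | 0) has moves ··b··> n6
  n6 = 0 | 0 | ((0 + 0) | 0) has moves (no moves)
Run σ = ⟨cc⟩ on P: start {m0}
  after c @ step 1: {m4, m5}
  after c @ step 2: {m7}
  — P admits the full trace.
Run σ = ⟨cc⟩ on Q: start {n0}
  after c @ step 1: {n5}
  after c @ step 2: ∅  — Q cannot continue

cc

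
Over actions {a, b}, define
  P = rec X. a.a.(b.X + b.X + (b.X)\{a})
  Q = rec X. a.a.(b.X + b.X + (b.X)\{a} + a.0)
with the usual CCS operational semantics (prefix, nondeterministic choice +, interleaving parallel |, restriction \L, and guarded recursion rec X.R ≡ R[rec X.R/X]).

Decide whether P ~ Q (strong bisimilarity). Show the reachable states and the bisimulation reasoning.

NO

LTS(P): 4 reachable states
  p0 = rec X. a.a.(b.X + b.X + (b.X)\{a}) → ··a··> p1
  p1 = a.(b.(rec X. a.a.(b.X + b.X + (b.X)\{a})) + b.(rec X. a.a.(b.X + b.X + (b.X)\{a})) + (b.(rec X. a.a.(b.X + b.X + (b.X)\{a})))\{a}) → ··a··> p2
  p2 = b.(rec X. a.a.(b.X + b.X + (b.X)\{a})) + b.(rec X. a.a.(b.X + b.X + (b.X)\{a})) + (b.(rec X. a.a.(b.X + b.X + (b.X)\{a})))\{a} → ··b··> p0, ··b··> p3
  p3 = (rec X. a.a.(b.X + b.X + (b.X)\{a}))\{a} → ∅
LTS(Q): 5 reachable states
  q0 = rec X. a.a.(b.X + b.X + (b.X)\{a} + a.0) → ··a··> q1
  q1 = a.(b.(rec X. a.a.(b.X + b.X + (b.X)\{a} + a.0)) + b.(rec X. a.a.(b.X + b.X + (b.X)\{a} + a.0)) + (b.(rec X. a.a.(b.X + b.X + (b.X)\{a} + a.0)))\{a} + a.0) → ··a··> q2
  q2 = b.(rec X. a.a.(b.X + b.X + (b.X)\{a} + a.0)) + b.(rec X. a.a.(b.X + b.X + (b.X)\{a} + a.0)) + (b.(rec X. a.a.(b.X + b.X + (b.X)\{a} + a.0)))\{a} + a.0 → ··a··> q3, ··b··> q0, ··b··> q4
  q3 = 0 → ∅
  q4 = (rec X. a.a.(b.X + b.X + (b.X)\{a} + a.0))\{a} → ∅
Coarsest stable partition (strong bisimilarity classes):
  B0 = {p0}
  B1 = {p1}
  B2 = {p2}
  B3 = {p3, q3, q4}
  B4 = {q0}
  B5 = {q1}
  B6 = {q2}
p0 ∈ B0, q0 ∈ B4 → different blocks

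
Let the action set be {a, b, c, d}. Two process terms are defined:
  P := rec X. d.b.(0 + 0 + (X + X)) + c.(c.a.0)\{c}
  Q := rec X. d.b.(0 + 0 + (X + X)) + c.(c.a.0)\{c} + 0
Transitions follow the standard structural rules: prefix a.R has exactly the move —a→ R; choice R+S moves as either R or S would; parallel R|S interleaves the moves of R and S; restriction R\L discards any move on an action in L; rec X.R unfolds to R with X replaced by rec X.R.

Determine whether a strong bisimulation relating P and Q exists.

Reachable graph of P (4 states):
  m0 = rec X. d.b.(0 + 0 + (X + X)) + c.(c.a.0)\{c} ⊢ —c→ m1, —d→ m2
  m1 = (c.a.0)\{c} ⊢ stopped
  m2 = b.(0 + 0 + ((rec X. d.b.(0 + 0 + (X + X)) + c.(c.a.0)\{c}) + (rec X. d.b.(0 + 0 + (X + X)) + c.(c.a.0)\{c}))) ⊢ —b→ m3
  m3 = 0 + 0 + ((rec X. d.b.(0 + 0 + (X + X)) + c.(c.a.0)\{c}) + (rec X. d.b.(0 + 0 + (X + X)) + c.(c.a.0)\{c})) ⊢ —c→ m1, —d→ m2
Reachable graph of Q (4 states):
  n0 = rec X. d.b.(0 + 0 + (X + X)) + c.(c.a.0)\{c} + 0 ⊢ —c→ n1, —d→ n2
  n1 = (c.a.0)\{c} ⊢ stopped
  n2 = b.(0 + 0 + ((rec X. d.b.(0 + 0 + (X + X)) + c.(c.a.0)\{c} + 0) + (rec X. d.b.(0 + 0 + (X + X)) + c.(c.a.0)\{c} + 0))) ⊢ —b→ n3
  n3 = 0 + 0 + ((rec X. d.b.(0 + 0 + (X + X)) + c.(c.a.0)\{c} + 0) + (rec X. d.b.(0 + 0 + (X + X)) + c.(c.a.0)\{c} + 0)) ⊢ —c→ n1, —d→ n2
Coarsest stable partition (strong bisimilarity classes):
  B0 = {m0, m3, n0, n3}
  B1 = {m2, n2}
  B2 = {m1, n1}
m0 ∈ B0, n0 ∈ B0 → same block

YES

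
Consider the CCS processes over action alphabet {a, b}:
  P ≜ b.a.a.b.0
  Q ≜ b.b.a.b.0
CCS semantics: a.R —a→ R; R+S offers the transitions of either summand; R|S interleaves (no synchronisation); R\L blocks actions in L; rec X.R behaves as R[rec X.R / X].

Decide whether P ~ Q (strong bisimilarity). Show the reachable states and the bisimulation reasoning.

LTS(P): 5 reachable states
  p0 = b.a.a.b.0 ⊢ =b=> p1
  p1 = a.a.b.0 ⊢ =a=> p2
  p2 = a.b.0 ⊢ =a=> p3
  p3 = b.0 ⊢ =b=> p4
  p4 = 0 ⊢ ∅
LTS(Q): 5 reachable states
  q0 = b.b.a.b.0 ⊢ =b=> q1
  q1 = b.a.b.0 ⊢ =b=> q2
  q2 = a.b.0 ⊢ =a=> q3
  q3 = b.0 ⊢ =b=> q4
  q4 = 0 ⊢ ∅
Partition-refinement fixed point:
  B0 = {p0}
  B1 = {p1}
  B2 = {p2, q2}
  B3 = {p3, q3}
  B4 = {p4, q4}
  B5 = {q0}
  B6 = {q1}
p0 ∈ B0, q0 ∈ B5 → different blocks

P ≁ Q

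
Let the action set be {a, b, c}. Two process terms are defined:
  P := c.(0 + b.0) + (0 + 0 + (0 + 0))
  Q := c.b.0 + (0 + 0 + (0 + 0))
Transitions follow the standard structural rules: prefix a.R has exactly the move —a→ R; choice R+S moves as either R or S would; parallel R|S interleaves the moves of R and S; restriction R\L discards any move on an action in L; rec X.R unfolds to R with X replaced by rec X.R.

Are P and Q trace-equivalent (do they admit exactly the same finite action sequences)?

LTS(P): 3 reachable states
  p0 = c.(0 + b.0) + (0 + 0 + (0 + 0)) ⊢ ··c··> p1
  p1 = 0 + b.0 ⊢ ··b··> p2
  p2 = 0 ⊢ stopped
LTS(Q): 3 reachable states
  q0 = c.b.0 + (0 + 0 + (0 + 0)) ⊢ ··c··> q1
  q1 = b.0 ⊢ ··b··> q2
  q2 = 0 ⊢ stopped
Bisimilarity quotient blocks:
  B0 = {p0, q0}
  B1 = {p1, q1}
  B2 = {p2, q2}
p0 ∈ B0, q0 ∈ B0 → same block
Bisimilar ⇒ trace-equivalent.

YES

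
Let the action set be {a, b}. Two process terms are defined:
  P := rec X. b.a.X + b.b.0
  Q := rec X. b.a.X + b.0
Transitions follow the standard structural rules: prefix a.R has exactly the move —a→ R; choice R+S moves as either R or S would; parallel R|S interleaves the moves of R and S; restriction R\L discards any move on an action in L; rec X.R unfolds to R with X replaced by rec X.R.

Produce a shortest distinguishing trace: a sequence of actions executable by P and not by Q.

bb

LTS(P): 4 reachable states
  p0 = rec X. b.a.X + b.b.0 | =b=> p1, =b=> p2
  p1 = a.(rec X. b.a.X + b.b.0) | =a=> p0
  p2 = b.0 | =b=> p3
  p3 = 0 | ∅
LTS(Q): 3 reachable states
  q0 = rec X. b.a.X + b.0 | =b=> q1, =b=> q2
  q1 = 0 | ∅
  q2 = a.(rec X. b.a.X + b.0) | =a=> q0
Executing bb from P (initial set {p0}):
  after b @ step 1: {p1, p2}
  after b @ step 2: {p3}
  — P admits the full trace.
Executing bb from Q (initial set {q0}):
  after b @ step 1: {q1, q2}
  after b @ step 2: no successor for Q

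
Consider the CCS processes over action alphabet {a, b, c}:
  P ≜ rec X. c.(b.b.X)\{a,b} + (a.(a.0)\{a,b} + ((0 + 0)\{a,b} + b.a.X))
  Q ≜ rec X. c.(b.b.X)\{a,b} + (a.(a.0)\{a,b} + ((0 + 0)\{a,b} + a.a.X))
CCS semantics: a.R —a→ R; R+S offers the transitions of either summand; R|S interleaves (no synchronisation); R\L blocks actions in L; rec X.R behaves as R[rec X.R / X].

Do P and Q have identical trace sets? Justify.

P's transition system — 4 states:
  s0 = rec X. c.(b.b.X)\{a,b} + (a.(a.0)\{a,b} + ((0 + 0)\{a,b} + b.a.X)) | --a--▸ s1, --b--▸ s2, --c--▸ s3
  s1 = (a.0)\{a,b} | deadlocked
  s2 = a.(rec X. c.(b.b.X)\{a,b} + (a.(a.0)\{a,b} + ((0 + 0)\{a,b} + b.a.X))) | --a--▸ s0
  s3 = (b.b.(rec X. c.(b.b.X)\{a,b} + (a.(a.0)\{a,b} + ((0 + 0)\{a,b} + b.a.X))))\{a,b} | deadlocked
Q's transition system — 4 states:
  t0 = rec X. c.(b.b.X)\{a,b} + (a.(a.0)\{a,b} + ((0 + 0)\{a,b} + a.a.X)) | --a--▸ t1, --a--▸ t2, --c--▸ t3
  t1 = (a.0)\{a,b} | deadlocked
  t2 = a.(rec X. c.(b.b.X)\{a,b} + (a.(a.0)\{a,b} + ((0 + 0)\{a,b} + a.a.X))) | --a--▸ t0
  t3 = (b.b.(rec X. c.(b.b.X)\{a,b} + (a.(a.0)\{a,b} + ((0 + 0)\{a,b} + a.a.X))))\{a,b} | deadlocked
Executing b from P (initial set {s0}):
  [1] b ⇒ {s2}
  ✓ P
Executing b from Q (initial set {t0}):
  [1] b ⇒ no successor for Q

NO — witness ⟨b⟩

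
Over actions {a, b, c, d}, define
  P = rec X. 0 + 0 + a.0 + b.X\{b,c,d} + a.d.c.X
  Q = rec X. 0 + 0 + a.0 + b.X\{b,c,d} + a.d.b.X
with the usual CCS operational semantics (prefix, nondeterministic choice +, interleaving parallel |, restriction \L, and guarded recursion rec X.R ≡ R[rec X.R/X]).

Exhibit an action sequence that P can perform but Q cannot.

adc

LTS(P): 7 reachable states
  s0 = rec X. 0 + 0 + a.0 + b.X\{b,c,d} + a.d.c.X :: =a=> s1, =a=> s2, =b=> s3
  s1 = 0 :: (no moves)
  s2 = d.c.(rec X. 0 + 0 + a.0 + b.X\{b,c,d} + a.d.c.X) :: =d=> s4
  s3 = (rec X. 0 + 0 + a.0 + b.X\{b,c,d} + a.d.c.X)\{b,c,d} :: =a=> s5, =a=> s6
  s4 = c.(rec X. 0 + 0 + a.0 + b.X\{b,c,d} + a.d.c.X) :: =c=> s0
  s5 = (d.c.(rec X. 0 + 0 + a.0 + b.X\{b,c,d} + a.d.c.X))\{b,c,d} :: (no moves)
  s6 = 0\{b,c,d} :: (no moves)
LTS(Q): 7 reachable states
  t0 = rec X. 0 + 0 + a.0 + b.X\{b,c,d} + a.d.b.X :: =a=> t1, =a=> t2, =b=> t3
  t1 = 0 :: (no moves)
  t2 = d.b.(rec X. 0 + 0 + a.0 + b.X\{b,c,d} + a.d.b.X) :: =d=> t4
  t3 = (rec X. 0 + 0 + a.0 + b.X\{b,c,d} + a.d.b.X)\{b,c,d} :: =a=> t5, =a=> t6
  t4 = b.(rec X. 0 + 0 + a.0 + b.X\{b,c,d} + a.d.b.X) :: =b=> t0
  t5 = (d.b.(rec X. 0 + 0 + a.0 + b.X\{b,c,d} + a.d.b.X))\{b,c,d} :: (no moves)
  t6 = 0\{b,c,d} :: (no moves)
Run σ = ⟨adc⟩ on P: start {s0}
  after a @ step 1: {s1, s2}
  after d @ step 2: {s4}
  after c @ step 3: {s0}
  — P admits the full trace.
Run σ = ⟨adc⟩ on Q: start {t0}
  after a @ step 1: {t1, t2}
  after d @ step 2: {t4}
  after c @ step 3: no successor for Q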